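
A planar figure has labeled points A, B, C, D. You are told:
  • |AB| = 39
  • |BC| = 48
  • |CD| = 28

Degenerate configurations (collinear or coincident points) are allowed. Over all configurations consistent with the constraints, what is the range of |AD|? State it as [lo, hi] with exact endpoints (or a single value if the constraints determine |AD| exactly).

|AD| ∈ [0, 115]  (≈ [0.0000, 115.0000])

|AB| ∈ {39}
|BC| ∈ {48}
|CD| ∈ {28}
|AC| ∈ [9, 87]
|BD| ∈ [20, 76]
|AD| ∈ [0, 115]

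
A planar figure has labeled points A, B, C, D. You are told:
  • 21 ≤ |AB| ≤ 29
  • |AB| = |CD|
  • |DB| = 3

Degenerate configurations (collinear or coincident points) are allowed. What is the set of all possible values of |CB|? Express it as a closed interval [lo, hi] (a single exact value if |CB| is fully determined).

|AB| ∈ [21, 29]
|BD| ∈ {3}
|CD| ∈ [21, 29]
|AD| ∈ [18, 32]
|BC| ∈ [18, 32]
|AC| ∈ [0, 61]

|CB| ∈ [18, 32]  (≈ [18.0000, 32.0000])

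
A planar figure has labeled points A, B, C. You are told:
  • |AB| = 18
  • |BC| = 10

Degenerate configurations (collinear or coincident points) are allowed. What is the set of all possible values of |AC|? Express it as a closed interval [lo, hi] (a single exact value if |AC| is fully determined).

|AB| ∈ {18}
|BC| ∈ {10}
|AC| ∈ [8, 28]

|AC| ∈ [8, 28]  (≈ [8.0000, 28.0000])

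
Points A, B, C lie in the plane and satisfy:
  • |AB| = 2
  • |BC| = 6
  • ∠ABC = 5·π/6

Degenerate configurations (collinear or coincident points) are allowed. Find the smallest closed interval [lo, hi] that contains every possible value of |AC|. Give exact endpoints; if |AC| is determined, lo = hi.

|AC| = 2·√(3·√(3) + 10)  (≈ 7.7964)

|AB| ∈ {2}
|BC| ∈ {6}
|AC| ∈ {2·√(3·√(3) + 10)}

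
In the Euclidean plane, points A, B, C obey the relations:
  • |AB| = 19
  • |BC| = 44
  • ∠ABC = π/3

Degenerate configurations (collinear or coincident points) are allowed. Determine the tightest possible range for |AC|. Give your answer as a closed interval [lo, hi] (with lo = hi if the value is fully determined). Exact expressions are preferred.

|AC| = √(1461)  (≈ 38.2230)

|AB| ∈ {19}
|BC| ∈ {44}
|AC| ∈ {√(1461)}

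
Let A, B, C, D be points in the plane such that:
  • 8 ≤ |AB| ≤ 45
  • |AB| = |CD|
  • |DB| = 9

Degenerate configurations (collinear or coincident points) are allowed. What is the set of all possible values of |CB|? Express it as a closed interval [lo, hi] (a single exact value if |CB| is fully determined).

|AB| ∈ [8, 45]
|BD| ∈ {9}
|CD| ∈ [8, 45]
|AD| ∈ [0, 54]
|BC| ∈ [0, 54]
|AC| ∈ [0, 99]

|CB| ∈ [0, 54]  (≈ [0.0000, 54.0000])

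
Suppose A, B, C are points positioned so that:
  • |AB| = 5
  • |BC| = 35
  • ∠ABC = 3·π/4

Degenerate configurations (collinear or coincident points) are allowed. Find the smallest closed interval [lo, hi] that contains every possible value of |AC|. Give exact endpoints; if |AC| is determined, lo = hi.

|AB| ∈ {5}
|BC| ∈ {35}
|AC| ∈ {5·√(7·√(2) + 50)}

|AC| = 5·√(7·√(2) + 50)  (≈ 38.6974)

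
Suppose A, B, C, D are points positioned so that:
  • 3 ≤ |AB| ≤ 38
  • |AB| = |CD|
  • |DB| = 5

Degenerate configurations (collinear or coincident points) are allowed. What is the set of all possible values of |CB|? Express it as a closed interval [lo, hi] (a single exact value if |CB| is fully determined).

|AB| ∈ [3, 38]
|BD| ∈ {5}
|CD| ∈ [3, 38]
|AD| ∈ [0, 43]
|BC| ∈ [0, 43]
|AC| ∈ [0, 81]

|CB| ∈ [0, 43]  (≈ [0.0000, 43.0000])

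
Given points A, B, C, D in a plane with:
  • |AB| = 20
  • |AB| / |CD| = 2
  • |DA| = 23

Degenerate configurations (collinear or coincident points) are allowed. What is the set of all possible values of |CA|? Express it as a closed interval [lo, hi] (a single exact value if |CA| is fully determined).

|CA| ∈ [13, 33]  (≈ [13.0000, 33.0000])

|AB| ∈ {20}
|AD| ∈ {23}
|CD| ∈ {10}
|BD| ∈ [3, 43]
|AC| ∈ [13, 33]
|BC| ∈ [0, 53]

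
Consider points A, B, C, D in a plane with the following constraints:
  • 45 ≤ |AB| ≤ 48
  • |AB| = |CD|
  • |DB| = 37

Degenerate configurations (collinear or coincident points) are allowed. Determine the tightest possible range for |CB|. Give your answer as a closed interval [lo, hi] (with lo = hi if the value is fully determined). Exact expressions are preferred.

|AB| ∈ [45, 48]
|BD| ∈ {37}
|CD| ∈ [45, 48]
|AD| ∈ [8, 85]
|BC| ∈ [8, 85]
|AC| ∈ [0, 133]

|CB| ∈ [8, 85]  (≈ [8.0000, 85.0000])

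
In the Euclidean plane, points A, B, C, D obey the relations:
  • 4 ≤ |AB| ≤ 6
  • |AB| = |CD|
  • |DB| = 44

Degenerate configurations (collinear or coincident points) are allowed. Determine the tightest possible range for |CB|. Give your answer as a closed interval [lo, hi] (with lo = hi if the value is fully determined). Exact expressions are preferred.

|CB| ∈ [38, 50]  (≈ [38.0000, 50.0000])

|AB| ∈ [4, 6]
|BD| ∈ {44}
|CD| ∈ [4, 6]
|AD| ∈ [38, 50]
|BC| ∈ [38, 50]
|AC| ∈ [32, 56]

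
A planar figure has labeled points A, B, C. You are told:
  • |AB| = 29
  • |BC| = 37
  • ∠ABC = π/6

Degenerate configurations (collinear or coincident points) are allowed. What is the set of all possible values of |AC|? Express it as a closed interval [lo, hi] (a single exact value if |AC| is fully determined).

|AB| ∈ {29}
|BC| ∈ {37}
|AC| ∈ {√(2210 - 1073·√(3))}

|AC| = √(2210 - 1073·√(3))  (≈ 18.7486)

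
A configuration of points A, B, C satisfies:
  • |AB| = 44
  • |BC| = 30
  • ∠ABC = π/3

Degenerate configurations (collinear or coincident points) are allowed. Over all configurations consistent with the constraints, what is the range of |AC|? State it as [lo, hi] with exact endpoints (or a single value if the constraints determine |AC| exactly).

|AB| ∈ {44}
|BC| ∈ {30}
|AC| ∈ {2·√(379)}

|AC| = 2·√(379)  (≈ 38.9358)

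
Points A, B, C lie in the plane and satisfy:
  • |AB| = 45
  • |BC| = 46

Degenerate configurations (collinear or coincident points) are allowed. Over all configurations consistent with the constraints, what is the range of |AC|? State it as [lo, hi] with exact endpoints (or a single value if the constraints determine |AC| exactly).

|AB| ∈ {45}
|BC| ∈ {46}
|AC| ∈ [1, 91]

|AC| ∈ [1, 91]  (≈ [1.0000, 91.0000])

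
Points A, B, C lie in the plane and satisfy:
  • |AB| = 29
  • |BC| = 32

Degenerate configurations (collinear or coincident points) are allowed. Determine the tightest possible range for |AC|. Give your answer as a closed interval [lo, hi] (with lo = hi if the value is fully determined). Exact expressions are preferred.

|AC| ∈ [3, 61]  (≈ [3.0000, 61.0000])

|AB| ∈ {29}
|BC| ∈ {32}
|AC| ∈ [3, 61]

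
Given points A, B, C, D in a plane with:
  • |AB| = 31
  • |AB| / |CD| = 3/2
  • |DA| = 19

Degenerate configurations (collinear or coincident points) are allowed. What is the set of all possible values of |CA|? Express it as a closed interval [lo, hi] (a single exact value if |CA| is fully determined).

|CA| ∈ [5/3, 119/3]  (≈ [1.6667, 39.6667])

|AB| ∈ {31}
|AD| ∈ {19}
|CD| ∈ {62/3}
|BD| ∈ [12, 50]
|AC| ∈ [5/3, 119/3]
|BC| ∈ [0, 212/3]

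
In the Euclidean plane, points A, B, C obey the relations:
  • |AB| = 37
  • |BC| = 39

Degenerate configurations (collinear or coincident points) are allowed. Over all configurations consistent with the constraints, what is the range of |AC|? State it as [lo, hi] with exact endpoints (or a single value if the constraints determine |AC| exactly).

|AC| ∈ [2, 76]  (≈ [2.0000, 76.0000])

|AB| ∈ {37}
|BC| ∈ {39}
|AC| ∈ [2, 76]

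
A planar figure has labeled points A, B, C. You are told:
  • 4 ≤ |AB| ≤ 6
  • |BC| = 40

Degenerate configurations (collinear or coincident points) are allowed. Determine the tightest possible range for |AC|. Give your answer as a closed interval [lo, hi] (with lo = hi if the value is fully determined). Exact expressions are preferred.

|AB| ∈ [4, 6]
|BC| ∈ {40}
|AC| ∈ [34, 46]

|AC| ∈ [34, 46]  (≈ [34.0000, 46.0000])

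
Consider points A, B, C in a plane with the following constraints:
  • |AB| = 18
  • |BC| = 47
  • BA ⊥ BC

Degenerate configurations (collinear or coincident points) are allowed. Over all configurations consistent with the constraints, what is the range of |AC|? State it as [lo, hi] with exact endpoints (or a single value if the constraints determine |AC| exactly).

|AC| = √(2533)  (≈ 50.3289)

|AB| ∈ {18}
|BC| ∈ {47}
|AC| ∈ {√(2533)}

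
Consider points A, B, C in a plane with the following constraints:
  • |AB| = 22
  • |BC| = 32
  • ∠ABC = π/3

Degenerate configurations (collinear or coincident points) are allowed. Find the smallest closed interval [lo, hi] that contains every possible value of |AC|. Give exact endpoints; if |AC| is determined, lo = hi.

|AC| = 2·√(201)  (≈ 28.3549)

|AB| ∈ {22}
|BC| ∈ {32}
|AC| ∈ {2·√(201)}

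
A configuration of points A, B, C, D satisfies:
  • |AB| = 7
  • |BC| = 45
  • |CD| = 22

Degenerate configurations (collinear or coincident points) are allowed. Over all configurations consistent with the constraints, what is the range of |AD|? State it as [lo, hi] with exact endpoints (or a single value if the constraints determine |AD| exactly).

|AD| ∈ [16, 74]  (≈ [16.0000, 74.0000])

|AB| ∈ {7}
|BC| ∈ {45}
|CD| ∈ {22}
|AC| ∈ [38, 52]
|BD| ∈ [23, 67]
|AD| ∈ [16, 74]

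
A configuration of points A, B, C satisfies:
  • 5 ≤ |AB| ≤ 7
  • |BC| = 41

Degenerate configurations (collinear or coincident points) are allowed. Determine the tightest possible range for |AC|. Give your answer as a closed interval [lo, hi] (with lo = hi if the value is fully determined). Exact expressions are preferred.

|AB| ∈ [5, 7]
|BC| ∈ {41}
|AC| ∈ [34, 48]

|AC| ∈ [34, 48]  (≈ [34.0000, 48.0000])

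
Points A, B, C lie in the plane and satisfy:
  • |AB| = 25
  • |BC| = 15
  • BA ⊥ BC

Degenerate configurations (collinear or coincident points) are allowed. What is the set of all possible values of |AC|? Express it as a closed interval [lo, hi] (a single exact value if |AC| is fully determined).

|AB| ∈ {25}
|BC| ∈ {15}
|AC| ∈ {5·√(34)}

|AC| = 5·√(34)  (≈ 29.1548)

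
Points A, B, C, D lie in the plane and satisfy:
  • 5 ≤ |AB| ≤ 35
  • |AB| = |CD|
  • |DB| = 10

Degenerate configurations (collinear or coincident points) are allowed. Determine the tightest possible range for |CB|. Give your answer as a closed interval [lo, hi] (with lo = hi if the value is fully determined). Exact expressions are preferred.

|AB| ∈ [5, 35]
|BD| ∈ {10}
|CD| ∈ [5, 35]
|AD| ∈ [0, 45]
|BC| ∈ [0, 45]
|AC| ∈ [0, 80]

|CB| ∈ [0, 45]  (≈ [0.0000, 45.0000])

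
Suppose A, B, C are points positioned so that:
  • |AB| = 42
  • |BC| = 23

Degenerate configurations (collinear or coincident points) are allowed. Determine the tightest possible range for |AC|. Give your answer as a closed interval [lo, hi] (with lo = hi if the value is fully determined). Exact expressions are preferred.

|AB| ∈ {42}
|BC| ∈ {23}
|AC| ∈ [19, 65]

|AC| ∈ [19, 65]  (≈ [19.0000, 65.0000])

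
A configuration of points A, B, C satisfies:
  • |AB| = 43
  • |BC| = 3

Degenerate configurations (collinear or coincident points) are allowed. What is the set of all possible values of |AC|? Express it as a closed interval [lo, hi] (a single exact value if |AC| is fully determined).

|AC| ∈ [40, 46]  (≈ [40.0000, 46.0000])

|AB| ∈ {43}
|BC| ∈ {3}
|AC| ∈ [40, 46]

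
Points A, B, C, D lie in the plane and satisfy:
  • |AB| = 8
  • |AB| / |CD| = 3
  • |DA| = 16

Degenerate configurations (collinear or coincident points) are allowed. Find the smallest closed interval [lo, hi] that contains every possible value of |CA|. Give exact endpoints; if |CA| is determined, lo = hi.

|AB| ∈ {8}
|AD| ∈ {16}
|CD| ∈ {8/3}
|BD| ∈ [8, 24]
|AC| ∈ [40/3, 56/3]
|BC| ∈ [16/3, 80/3]

|CA| ∈ [40/3, 56/3]  (≈ [13.3333, 18.6667])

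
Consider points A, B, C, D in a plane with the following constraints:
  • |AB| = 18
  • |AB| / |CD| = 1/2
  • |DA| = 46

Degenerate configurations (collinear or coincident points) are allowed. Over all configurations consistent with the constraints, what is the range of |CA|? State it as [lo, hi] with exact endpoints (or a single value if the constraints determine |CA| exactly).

|CA| ∈ [10, 82]  (≈ [10.0000, 82.0000])

|AB| ∈ {18}
|AD| ∈ {46}
|CD| ∈ {36}
|BD| ∈ [28, 64]
|AC| ∈ [10, 82]
|BC| ∈ [0, 100]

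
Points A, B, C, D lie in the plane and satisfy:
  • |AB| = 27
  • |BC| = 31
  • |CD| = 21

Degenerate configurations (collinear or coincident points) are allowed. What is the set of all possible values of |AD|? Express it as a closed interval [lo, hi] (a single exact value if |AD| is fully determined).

|AB| ∈ {27}
|BC| ∈ {31}
|CD| ∈ {21}
|AC| ∈ [4, 58]
|BD| ∈ [10, 52]
|AD| ∈ [0, 79]

|AD| ∈ [0, 79]  (≈ [0.0000, 79.0000])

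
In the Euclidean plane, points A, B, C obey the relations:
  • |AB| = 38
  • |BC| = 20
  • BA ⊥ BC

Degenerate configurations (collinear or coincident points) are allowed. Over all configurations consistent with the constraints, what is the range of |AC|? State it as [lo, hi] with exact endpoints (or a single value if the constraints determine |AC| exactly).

|AC| = 2·√(461)  (≈ 42.9418)

|AB| ∈ {38}
|BC| ∈ {20}
|AC| ∈ {2·√(461)}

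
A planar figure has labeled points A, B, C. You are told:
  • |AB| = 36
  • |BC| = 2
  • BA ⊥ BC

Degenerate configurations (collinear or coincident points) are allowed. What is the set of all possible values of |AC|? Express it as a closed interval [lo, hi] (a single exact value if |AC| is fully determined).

|AC| = 10·√(13)  (≈ 36.0555)

|AB| ∈ {36}
|BC| ∈ {2}
|AC| ∈ {10·√(13)}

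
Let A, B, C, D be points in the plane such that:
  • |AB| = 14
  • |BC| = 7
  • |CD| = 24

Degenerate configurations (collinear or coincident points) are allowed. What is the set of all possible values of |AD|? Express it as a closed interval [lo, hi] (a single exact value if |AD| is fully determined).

|AB| ∈ {14}
|BC| ∈ {7}
|CD| ∈ {24}
|AC| ∈ [7, 21]
|BD| ∈ [17, 31]
|AD| ∈ [3, 45]

|AD| ∈ [3, 45]  (≈ [3.0000, 45.0000])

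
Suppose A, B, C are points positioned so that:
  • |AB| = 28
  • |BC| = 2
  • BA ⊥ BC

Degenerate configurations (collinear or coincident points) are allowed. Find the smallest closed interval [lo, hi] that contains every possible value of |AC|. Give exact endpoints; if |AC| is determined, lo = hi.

|AB| ∈ {28}
|BC| ∈ {2}
|AC| ∈ {2·√(197)}

|AC| = 2·√(197)  (≈ 28.0713)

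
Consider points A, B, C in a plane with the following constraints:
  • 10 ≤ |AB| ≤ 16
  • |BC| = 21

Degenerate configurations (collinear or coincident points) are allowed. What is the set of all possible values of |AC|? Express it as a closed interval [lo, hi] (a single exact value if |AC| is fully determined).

|AC| ∈ [5, 37]  (≈ [5.0000, 37.0000])

|AB| ∈ [10, 16]
|BC| ∈ {21}
|AC| ∈ [5, 37]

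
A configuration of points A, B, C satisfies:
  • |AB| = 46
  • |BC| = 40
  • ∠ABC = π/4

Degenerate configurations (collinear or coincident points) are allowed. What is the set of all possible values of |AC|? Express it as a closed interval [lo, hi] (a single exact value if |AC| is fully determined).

|AB| ∈ {46}
|BC| ∈ {40}
|AC| ∈ {2·√(929 - 460·√(2))}

|AC| = 2·√(929 - 460·√(2))  (≈ 33.3743)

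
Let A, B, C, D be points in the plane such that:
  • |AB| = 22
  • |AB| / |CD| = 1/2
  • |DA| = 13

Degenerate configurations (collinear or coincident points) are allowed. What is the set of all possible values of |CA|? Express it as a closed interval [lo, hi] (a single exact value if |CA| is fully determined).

|CA| ∈ [31, 57]  (≈ [31.0000, 57.0000])

|AB| ∈ {22}
|AD| ∈ {13}
|CD| ∈ {44}
|BD| ∈ [9, 35]
|AC| ∈ [31, 57]
|BC| ∈ [9, 79]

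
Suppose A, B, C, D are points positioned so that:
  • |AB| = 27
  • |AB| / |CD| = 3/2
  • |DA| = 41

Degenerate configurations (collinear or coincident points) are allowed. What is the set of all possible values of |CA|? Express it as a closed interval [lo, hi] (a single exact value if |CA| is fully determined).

|CA| ∈ [23, 59]  (≈ [23.0000, 59.0000])

|AB| ∈ {27}
|AD| ∈ {41}
|CD| ∈ {18}
|BD| ∈ [14, 68]
|AC| ∈ [23, 59]
|BC| ∈ [0, 86]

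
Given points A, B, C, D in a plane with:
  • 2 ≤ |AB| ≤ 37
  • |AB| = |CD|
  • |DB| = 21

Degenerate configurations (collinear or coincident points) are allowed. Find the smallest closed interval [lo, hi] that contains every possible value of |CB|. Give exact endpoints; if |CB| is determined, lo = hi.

|AB| ∈ [2, 37]
|BD| ∈ {21}
|CD| ∈ [2, 37]
|AD| ∈ [0, 58]
|BC| ∈ [0, 58]
|AC| ∈ [0, 95]

|CB| ∈ [0, 58]  (≈ [0.0000, 58.0000])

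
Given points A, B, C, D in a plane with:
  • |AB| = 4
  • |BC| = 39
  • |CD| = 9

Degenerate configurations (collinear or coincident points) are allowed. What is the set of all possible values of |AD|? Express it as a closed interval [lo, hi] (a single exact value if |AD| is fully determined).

|AD| ∈ [26, 52]  (≈ [26.0000, 52.0000])

|AB| ∈ {4}
|BC| ∈ {39}
|CD| ∈ {9}
|AC| ∈ [35, 43]
|BD| ∈ [30, 48]
|AD| ∈ [26, 52]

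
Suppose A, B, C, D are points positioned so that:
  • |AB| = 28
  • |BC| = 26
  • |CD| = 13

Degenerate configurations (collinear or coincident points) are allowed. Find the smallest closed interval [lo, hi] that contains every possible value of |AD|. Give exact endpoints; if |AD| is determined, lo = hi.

|AD| ∈ [0, 67]  (≈ [0.0000, 67.0000])

|AB| ∈ {28}
|BC| ∈ {26}
|CD| ∈ {13}
|AC| ∈ [2, 54]
|BD| ∈ [13, 39]
|AD| ∈ [0, 67]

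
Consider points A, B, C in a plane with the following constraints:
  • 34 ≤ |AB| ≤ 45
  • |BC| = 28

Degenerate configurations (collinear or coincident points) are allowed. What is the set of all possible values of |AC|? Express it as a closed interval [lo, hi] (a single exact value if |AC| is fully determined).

|AC| ∈ [6, 73]  (≈ [6.0000, 73.0000])

|AB| ∈ [34, 45]
|BC| ∈ {28}
|AC| ∈ [6, 73]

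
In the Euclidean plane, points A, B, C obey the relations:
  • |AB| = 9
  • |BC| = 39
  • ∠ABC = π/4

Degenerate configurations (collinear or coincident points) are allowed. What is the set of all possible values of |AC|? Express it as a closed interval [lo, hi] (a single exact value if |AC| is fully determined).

|AC| = 3·√(178 - 39·√(2))  (≈ 33.2507)

|AB| ∈ {9}
|BC| ∈ {39}
|AC| ∈ {3·√(178 - 39·√(2))}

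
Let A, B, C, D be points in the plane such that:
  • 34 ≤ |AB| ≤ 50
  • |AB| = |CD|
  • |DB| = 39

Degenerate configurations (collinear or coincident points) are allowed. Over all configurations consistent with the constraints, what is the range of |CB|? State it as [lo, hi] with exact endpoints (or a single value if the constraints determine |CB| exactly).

|AB| ∈ [34, 50]
|BD| ∈ {39}
|CD| ∈ [34, 50]
|AD| ∈ [0, 89]
|BC| ∈ [0, 89]
|AC| ∈ [0, 139]

|CB| ∈ [0, 89]  (≈ [0.0000, 89.0000])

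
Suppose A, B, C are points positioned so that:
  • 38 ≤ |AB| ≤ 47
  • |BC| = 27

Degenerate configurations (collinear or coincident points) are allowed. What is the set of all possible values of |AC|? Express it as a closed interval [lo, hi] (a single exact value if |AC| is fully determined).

|AB| ∈ [38, 47]
|BC| ∈ {27}
|AC| ∈ [11, 74]

|AC| ∈ [11, 74]  (≈ [11.0000, 74.0000])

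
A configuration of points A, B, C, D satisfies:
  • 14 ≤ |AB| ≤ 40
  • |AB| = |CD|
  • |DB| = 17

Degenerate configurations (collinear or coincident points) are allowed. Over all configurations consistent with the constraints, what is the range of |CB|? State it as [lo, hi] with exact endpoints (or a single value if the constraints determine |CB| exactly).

|CB| ∈ [0, 57]  (≈ [0.0000, 57.0000])

|AB| ∈ [14, 40]
|BD| ∈ {17}
|CD| ∈ [14, 40]
|AD| ∈ [0, 57]
|BC| ∈ [0, 57]
|AC| ∈ [0, 97]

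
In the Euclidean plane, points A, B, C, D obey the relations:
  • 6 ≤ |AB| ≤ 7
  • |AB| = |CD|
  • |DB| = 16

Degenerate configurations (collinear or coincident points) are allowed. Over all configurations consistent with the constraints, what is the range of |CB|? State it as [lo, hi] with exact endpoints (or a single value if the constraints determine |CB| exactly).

|CB| ∈ [9, 23]  (≈ [9.0000, 23.0000])

|AB| ∈ [6, 7]
|BD| ∈ {16}
|CD| ∈ [6, 7]
|AD| ∈ [9, 23]
|BC| ∈ [9, 23]
|AC| ∈ [2, 30]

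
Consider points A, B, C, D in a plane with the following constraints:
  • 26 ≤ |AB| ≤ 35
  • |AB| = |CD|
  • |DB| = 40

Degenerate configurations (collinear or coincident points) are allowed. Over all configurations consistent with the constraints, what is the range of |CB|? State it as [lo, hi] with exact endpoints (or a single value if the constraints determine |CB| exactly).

|AB| ∈ [26, 35]
|BD| ∈ {40}
|CD| ∈ [26, 35]
|AD| ∈ [5, 75]
|BC| ∈ [5, 75]
|AC| ∈ [0, 110]

|CB| ∈ [5, 75]  (≈ [5.0000, 75.0000])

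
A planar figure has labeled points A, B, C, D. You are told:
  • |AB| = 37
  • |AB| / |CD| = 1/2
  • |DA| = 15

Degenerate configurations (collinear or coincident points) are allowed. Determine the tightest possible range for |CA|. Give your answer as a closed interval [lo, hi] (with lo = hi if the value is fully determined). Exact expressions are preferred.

|CA| ∈ [59, 89]  (≈ [59.0000, 89.0000])

|AB| ∈ {37}
|AD| ∈ {15}
|CD| ∈ {74}
|BD| ∈ [22, 52]
|AC| ∈ [59, 89]
|BC| ∈ [22, 126]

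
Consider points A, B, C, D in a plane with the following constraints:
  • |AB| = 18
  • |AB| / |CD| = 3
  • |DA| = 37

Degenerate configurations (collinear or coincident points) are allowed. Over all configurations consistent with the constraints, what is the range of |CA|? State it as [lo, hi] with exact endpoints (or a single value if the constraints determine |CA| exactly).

|CA| ∈ [31, 43]  (≈ [31.0000, 43.0000])

|AB| ∈ {18}
|AD| ∈ {37}
|CD| ∈ {6}
|BD| ∈ [19, 55]
|AC| ∈ [31, 43]
|BC| ∈ [13, 61]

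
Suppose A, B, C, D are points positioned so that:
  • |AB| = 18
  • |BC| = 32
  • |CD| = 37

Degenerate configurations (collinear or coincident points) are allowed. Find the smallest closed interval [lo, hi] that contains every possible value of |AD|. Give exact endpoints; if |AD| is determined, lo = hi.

|AD| ∈ [0, 87]  (≈ [0.0000, 87.0000])

|AB| ∈ {18}
|BC| ∈ {32}
|CD| ∈ {37}
|AC| ∈ [14, 50]
|BD| ∈ [5, 69]
|AD| ∈ [0, 87]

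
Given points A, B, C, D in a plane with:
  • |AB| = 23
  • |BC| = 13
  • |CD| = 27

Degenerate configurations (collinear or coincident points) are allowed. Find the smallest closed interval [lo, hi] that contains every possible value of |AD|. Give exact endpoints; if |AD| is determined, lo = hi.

|AD| ∈ [0, 63]  (≈ [0.0000, 63.0000])

|AB| ∈ {23}
|BC| ∈ {13}
|CD| ∈ {27}
|AC| ∈ [10, 36]
|BD| ∈ [14, 40]
|AD| ∈ [0, 63]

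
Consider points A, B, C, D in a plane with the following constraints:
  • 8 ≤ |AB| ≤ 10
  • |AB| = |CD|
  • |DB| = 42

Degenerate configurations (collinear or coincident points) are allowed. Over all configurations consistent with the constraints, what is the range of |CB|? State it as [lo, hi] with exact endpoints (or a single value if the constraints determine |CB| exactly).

|AB| ∈ [8, 10]
|BD| ∈ {42}
|CD| ∈ [8, 10]
|AD| ∈ [32, 52]
|BC| ∈ [32, 52]
|AC| ∈ [22, 62]

|CB| ∈ [32, 52]  (≈ [32.0000, 52.0000])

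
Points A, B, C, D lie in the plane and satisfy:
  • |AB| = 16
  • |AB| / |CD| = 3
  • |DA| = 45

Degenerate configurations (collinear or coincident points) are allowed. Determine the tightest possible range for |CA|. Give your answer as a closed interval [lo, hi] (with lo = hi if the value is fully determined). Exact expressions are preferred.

|CA| ∈ [119/3, 151/3]  (≈ [39.6667, 50.3333])

|AB| ∈ {16}
|AD| ∈ {45}
|CD| ∈ {16/3}
|BD| ∈ [29, 61]
|AC| ∈ [119/3, 151/3]
|BC| ∈ [71/3, 199/3]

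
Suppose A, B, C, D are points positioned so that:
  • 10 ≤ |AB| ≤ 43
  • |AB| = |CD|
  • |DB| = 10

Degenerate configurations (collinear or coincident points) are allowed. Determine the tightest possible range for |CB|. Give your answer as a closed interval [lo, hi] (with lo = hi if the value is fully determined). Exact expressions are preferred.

|CB| ∈ [0, 53]  (≈ [0.0000, 53.0000])

|AB| ∈ [10, 43]
|BD| ∈ {10}
|CD| ∈ [10, 43]
|AD| ∈ [0, 53]
|BC| ∈ [0, 53]
|AC| ∈ [0, 96]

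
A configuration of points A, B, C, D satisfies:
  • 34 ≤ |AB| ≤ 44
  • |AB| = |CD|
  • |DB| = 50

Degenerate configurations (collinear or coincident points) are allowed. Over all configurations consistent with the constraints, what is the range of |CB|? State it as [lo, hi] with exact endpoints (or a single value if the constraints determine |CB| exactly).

|AB| ∈ [34, 44]
|BD| ∈ {50}
|CD| ∈ [34, 44]
|AD| ∈ [6, 94]
|BC| ∈ [6, 94]
|AC| ∈ [0, 138]

|CB| ∈ [6, 94]  (≈ [6.0000, 94.0000])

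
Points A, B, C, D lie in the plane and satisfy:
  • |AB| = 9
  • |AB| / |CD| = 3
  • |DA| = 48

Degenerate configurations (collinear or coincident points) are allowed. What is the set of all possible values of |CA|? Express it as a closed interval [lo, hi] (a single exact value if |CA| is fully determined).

|CA| ∈ [45, 51]  (≈ [45.0000, 51.0000])

|AB| ∈ {9}
|AD| ∈ {48}
|CD| ∈ {3}
|BD| ∈ [39, 57]
|AC| ∈ [45, 51]
|BC| ∈ [36, 60]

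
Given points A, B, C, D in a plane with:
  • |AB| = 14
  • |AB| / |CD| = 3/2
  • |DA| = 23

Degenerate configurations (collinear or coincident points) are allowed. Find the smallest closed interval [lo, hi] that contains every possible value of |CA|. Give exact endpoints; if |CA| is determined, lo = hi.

|AB| ∈ {14}
|AD| ∈ {23}
|CD| ∈ {28/3}
|BD| ∈ [9, 37]
|AC| ∈ [41/3, 97/3]
|BC| ∈ [0, 139/3]

|CA| ∈ [41/3, 97/3]  (≈ [13.6667, 32.3333])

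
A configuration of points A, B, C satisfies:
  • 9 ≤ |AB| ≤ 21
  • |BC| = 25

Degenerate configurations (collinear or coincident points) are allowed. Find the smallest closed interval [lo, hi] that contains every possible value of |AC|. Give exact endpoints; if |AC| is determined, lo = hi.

|AC| ∈ [4, 46]  (≈ [4.0000, 46.0000])

|AB| ∈ [9, 21]
|BC| ∈ {25}
|AC| ∈ [4, 46]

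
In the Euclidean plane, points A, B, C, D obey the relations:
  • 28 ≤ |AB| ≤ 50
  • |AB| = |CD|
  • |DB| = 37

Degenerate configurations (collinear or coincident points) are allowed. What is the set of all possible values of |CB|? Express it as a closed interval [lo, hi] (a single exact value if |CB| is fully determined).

|CB| ∈ [0, 87]  (≈ [0.0000, 87.0000])

|AB| ∈ [28, 50]
|BD| ∈ {37}
|CD| ∈ [28, 50]
|AD| ∈ [0, 87]
|BC| ∈ [0, 87]
|AC| ∈ [0, 137]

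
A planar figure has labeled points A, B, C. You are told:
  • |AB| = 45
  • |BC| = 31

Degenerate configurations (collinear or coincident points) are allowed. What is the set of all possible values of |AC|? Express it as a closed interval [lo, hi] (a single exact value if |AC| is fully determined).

|AB| ∈ {45}
|BC| ∈ {31}
|AC| ∈ [14, 76]

|AC| ∈ [14, 76]  (≈ [14.0000, 76.0000])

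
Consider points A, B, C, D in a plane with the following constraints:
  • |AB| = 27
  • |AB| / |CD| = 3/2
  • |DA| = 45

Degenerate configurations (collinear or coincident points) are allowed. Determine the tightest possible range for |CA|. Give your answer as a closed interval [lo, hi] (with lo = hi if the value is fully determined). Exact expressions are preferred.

|CA| ∈ [27, 63]  (≈ [27.0000, 63.0000])

|AB| ∈ {27}
|AD| ∈ {45}
|CD| ∈ {18}
|BD| ∈ [18, 72]
|AC| ∈ [27, 63]
|BC| ∈ [0, 90]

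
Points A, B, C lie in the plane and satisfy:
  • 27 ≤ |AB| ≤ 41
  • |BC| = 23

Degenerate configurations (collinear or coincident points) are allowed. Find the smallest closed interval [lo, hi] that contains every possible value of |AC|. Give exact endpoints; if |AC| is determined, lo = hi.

|AB| ∈ [27, 41]
|BC| ∈ {23}
|AC| ∈ [4, 64]

|AC| ∈ [4, 64]  (≈ [4.0000, 64.0000])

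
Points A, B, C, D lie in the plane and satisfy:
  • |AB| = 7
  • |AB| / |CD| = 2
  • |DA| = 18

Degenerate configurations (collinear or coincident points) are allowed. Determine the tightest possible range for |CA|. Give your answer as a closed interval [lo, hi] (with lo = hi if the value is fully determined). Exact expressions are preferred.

|CA| ∈ [29/2, 43/2]  (≈ [14.5000, 21.5000])

|AB| ∈ {7}
|AD| ∈ {18}
|CD| ∈ {7/2}
|BD| ∈ [11, 25]
|AC| ∈ [29/2, 43/2]
|BC| ∈ [15/2, 57/2]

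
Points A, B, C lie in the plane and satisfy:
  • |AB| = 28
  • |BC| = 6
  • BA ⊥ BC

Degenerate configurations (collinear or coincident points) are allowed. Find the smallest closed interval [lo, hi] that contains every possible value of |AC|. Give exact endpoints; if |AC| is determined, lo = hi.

|AC| = 2·√(205)  (≈ 28.6356)

|AB| ∈ {28}
|BC| ∈ {6}
|AC| ∈ {2·√(205)}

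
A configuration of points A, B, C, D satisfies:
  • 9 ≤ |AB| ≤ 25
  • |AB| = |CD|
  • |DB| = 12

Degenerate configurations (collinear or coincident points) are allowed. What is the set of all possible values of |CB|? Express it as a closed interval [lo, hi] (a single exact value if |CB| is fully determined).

|AB| ∈ [9, 25]
|BD| ∈ {12}
|CD| ∈ [9, 25]
|AD| ∈ [0, 37]
|BC| ∈ [0, 37]
|AC| ∈ [0, 62]

|CB| ∈ [0, 37]  (≈ [0.0000, 37.0000])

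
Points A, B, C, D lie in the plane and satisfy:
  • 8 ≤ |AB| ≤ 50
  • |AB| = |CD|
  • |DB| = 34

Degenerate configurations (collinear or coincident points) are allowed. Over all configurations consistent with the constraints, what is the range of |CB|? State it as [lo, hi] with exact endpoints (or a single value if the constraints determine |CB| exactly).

|CB| ∈ [0, 84]  (≈ [0.0000, 84.0000])

|AB| ∈ [8, 50]
|BD| ∈ {34}
|CD| ∈ [8, 50]
|AD| ∈ [0, 84]
|BC| ∈ [0, 84]
|AC| ∈ [0, 134]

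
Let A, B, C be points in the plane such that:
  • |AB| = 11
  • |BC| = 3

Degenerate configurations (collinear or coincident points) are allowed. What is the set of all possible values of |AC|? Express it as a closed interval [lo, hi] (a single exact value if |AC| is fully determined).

|AB| ∈ {11}
|BC| ∈ {3}
|AC| ∈ [8, 14]

|AC| ∈ [8, 14]  (≈ [8.0000, 14.0000])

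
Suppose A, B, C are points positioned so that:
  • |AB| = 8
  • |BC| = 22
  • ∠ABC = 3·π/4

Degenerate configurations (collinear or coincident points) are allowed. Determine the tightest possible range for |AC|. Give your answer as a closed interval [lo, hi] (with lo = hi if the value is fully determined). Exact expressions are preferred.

|AB| ∈ {8}
|BC| ∈ {22}
|AC| ∈ {2·√(44·√(2) + 137)}

|AC| = 2·√(44·√(2) + 137)  (≈ 28.2294)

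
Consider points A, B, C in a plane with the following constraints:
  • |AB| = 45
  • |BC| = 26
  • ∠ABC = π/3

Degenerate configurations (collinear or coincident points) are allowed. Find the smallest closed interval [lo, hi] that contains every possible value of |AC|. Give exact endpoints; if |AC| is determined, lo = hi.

|AC| = √(1531)  (≈ 39.1280)

|AB| ∈ {45}
|BC| ∈ {26}
|AC| ∈ {√(1531)}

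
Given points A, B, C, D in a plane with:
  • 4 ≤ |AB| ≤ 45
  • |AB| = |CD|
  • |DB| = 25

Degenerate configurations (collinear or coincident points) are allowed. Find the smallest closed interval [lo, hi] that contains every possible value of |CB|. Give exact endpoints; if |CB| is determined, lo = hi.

|AB| ∈ [4, 45]
|BD| ∈ {25}
|CD| ∈ [4, 45]
|AD| ∈ [0, 70]
|BC| ∈ [0, 70]
|AC| ∈ [0, 115]

|CB| ∈ [0, 70]  (≈ [0.0000, 70.0000])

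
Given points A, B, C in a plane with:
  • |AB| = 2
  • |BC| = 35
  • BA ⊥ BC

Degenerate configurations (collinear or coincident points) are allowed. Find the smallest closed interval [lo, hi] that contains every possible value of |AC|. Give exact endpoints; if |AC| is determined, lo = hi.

|AB| ∈ {2}
|BC| ∈ {35}
|AC| ∈ {√(1229)}

|AC| = √(1229)  (≈ 35.0571)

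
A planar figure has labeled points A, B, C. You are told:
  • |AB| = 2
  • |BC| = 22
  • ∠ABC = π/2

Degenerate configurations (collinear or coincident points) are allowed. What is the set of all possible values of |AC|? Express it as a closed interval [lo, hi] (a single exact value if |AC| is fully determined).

|AC| = 2·√(122)  (≈ 22.0907)

|AB| ∈ {2}
|BC| ∈ {22}
|AC| ∈ {2·√(122)}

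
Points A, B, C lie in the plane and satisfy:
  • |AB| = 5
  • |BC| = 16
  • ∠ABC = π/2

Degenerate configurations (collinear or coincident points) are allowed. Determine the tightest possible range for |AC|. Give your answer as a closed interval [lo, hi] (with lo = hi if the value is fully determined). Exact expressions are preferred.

|AB| ∈ {5}
|BC| ∈ {16}
|AC| ∈ {√(281)}

|AC| = √(281)  (≈ 16.7631)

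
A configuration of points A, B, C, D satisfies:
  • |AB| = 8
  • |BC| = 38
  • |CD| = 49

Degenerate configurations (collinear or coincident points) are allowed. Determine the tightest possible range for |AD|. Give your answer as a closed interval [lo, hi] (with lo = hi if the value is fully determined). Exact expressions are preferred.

|AD| ∈ [3, 95]  (≈ [3.0000, 95.0000])

|AB| ∈ {8}
|BC| ∈ {38}
|CD| ∈ {49}
|AC| ∈ [30, 46]
|BD| ∈ [11, 87]
|AD| ∈ [3, 95]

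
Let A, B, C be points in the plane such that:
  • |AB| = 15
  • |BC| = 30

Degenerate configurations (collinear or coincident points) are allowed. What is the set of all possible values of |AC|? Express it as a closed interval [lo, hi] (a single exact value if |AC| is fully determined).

|AB| ∈ {15}
|BC| ∈ {30}
|AC| ∈ [15, 45]

|AC| ∈ [15, 45]  (≈ [15.0000, 45.0000])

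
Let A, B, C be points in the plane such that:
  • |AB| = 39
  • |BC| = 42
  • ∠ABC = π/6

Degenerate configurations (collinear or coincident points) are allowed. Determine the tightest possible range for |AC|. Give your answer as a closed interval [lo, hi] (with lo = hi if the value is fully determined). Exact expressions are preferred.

|AC| = 3·√(365 - 182·√(3))  (≈ 21.1637)

|AB| ∈ {39}
|BC| ∈ {42}
|AC| ∈ {3·√(365 - 182·√(3))}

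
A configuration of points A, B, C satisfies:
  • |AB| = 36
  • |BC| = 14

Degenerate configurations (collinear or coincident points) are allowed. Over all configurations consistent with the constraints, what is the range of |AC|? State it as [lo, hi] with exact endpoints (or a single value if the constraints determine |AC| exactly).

|AB| ∈ {36}
|BC| ∈ {14}
|AC| ∈ [22, 50]

|AC| ∈ [22, 50]  (≈ [22.0000, 50.0000])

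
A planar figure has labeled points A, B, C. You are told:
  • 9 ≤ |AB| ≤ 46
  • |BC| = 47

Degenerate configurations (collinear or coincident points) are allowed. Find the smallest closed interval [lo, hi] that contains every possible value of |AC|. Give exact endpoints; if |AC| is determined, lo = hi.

|AC| ∈ [1, 93]  (≈ [1.0000, 93.0000])

|AB| ∈ [9, 46]
|BC| ∈ {47}
|AC| ∈ [1, 93]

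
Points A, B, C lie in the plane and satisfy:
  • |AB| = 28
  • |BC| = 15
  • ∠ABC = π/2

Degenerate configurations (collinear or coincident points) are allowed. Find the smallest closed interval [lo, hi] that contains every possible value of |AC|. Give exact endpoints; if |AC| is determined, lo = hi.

|AB| ∈ {28}
|BC| ∈ {15}
|AC| ∈ {√(1009)}

|AC| = √(1009)  (≈ 31.7648)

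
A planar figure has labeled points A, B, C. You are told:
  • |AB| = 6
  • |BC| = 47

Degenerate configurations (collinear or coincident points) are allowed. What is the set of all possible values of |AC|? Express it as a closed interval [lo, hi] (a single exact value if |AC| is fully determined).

|AB| ∈ {6}
|BC| ∈ {47}
|AC| ∈ [41, 53]

|AC| ∈ [41, 53]  (≈ [41.0000, 53.0000])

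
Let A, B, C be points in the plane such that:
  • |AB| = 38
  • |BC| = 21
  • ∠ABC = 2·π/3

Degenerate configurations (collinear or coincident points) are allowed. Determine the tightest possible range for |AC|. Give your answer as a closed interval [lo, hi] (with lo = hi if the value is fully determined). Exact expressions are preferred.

|AC| = √(2683)  (≈ 51.7977)

|AB| ∈ {38}
|BC| ∈ {21}
|AC| ∈ {√(2683)}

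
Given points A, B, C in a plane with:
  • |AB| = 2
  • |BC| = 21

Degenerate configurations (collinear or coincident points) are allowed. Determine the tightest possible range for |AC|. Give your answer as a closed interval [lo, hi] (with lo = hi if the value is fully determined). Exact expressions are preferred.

|AC| ∈ [19, 23]  (≈ [19.0000, 23.0000])

|AB| ∈ {2}
|BC| ∈ {21}
|AC| ∈ [19, 23]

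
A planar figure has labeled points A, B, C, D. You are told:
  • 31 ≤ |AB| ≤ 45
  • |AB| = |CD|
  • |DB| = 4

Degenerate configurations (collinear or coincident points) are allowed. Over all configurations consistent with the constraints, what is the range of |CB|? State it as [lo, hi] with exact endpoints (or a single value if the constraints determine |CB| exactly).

|AB| ∈ [31, 45]
|BD| ∈ {4}
|CD| ∈ [31, 45]
|AD| ∈ [27, 49]
|BC| ∈ [27, 49]
|AC| ∈ [0, 94]

|CB| ∈ [27, 49]  (≈ [27.0000, 49.0000])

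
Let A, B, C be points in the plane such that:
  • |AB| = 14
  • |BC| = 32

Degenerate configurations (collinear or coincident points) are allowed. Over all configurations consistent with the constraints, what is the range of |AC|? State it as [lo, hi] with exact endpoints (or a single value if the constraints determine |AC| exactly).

|AB| ∈ {14}
|BC| ∈ {32}
|AC| ∈ [18, 46]

|AC| ∈ [18, 46]  (≈ [18.0000, 46.0000])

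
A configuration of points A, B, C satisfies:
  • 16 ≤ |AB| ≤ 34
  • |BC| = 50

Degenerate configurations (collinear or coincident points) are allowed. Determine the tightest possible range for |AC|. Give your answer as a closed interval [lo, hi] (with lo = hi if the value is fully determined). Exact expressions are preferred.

|AB| ∈ [16, 34]
|BC| ∈ {50}
|AC| ∈ [16, 84]

|AC| ∈ [16, 84]  (≈ [16.0000, 84.0000])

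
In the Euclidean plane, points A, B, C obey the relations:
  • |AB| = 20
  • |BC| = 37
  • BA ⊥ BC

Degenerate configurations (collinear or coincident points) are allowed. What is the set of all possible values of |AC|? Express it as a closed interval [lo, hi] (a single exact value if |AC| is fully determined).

|AC| = √(1769)  (≈ 42.0595)

|AB| ∈ {20}
|BC| ∈ {37}
|AC| ∈ {√(1769)}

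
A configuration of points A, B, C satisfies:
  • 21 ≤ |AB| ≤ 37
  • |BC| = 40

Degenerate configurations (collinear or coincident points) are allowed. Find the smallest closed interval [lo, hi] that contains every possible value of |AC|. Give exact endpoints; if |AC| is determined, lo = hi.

|AB| ∈ [21, 37]
|BC| ∈ {40}
|AC| ∈ [3, 77]

|AC| ∈ [3, 77]  (≈ [3.0000, 77.0000])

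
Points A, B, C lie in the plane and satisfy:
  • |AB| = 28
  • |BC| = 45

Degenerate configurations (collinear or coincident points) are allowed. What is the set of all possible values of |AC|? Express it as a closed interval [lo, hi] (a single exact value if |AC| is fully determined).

|AC| ∈ [17, 73]  (≈ [17.0000, 73.0000])

|AB| ∈ {28}
|BC| ∈ {45}
|AC| ∈ [17, 73]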